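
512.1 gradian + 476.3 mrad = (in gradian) 542.4. Check: 1 gradian = 0.015707963 rad, so 512.1 gradian = 512.1 * 0.015707963 = 8.044048 rad. 1 mrad = 0.001 rad, so 476.3 mrad = 476.3 * 0.001 = 0.4763 rad. Sum: 8.044048 + 0.4763 = 8.520348 rad. 1 gradian = 0.015707963 rad, so 8.520348 rad = 8.520348 / 0.015707963 = 542.4222 gradian ≈ 542.4 gradian (4 s.f.).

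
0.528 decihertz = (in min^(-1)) 1 decihertz = 0.1 Hz, so 0.528 decihertz = 0.528 * 0.1 = 0.0528 Hz. 1 min^(-1) = 0.016666667 Hz, so 0.0528 Hz = 0.0528 / 0.016666667 = 3.168 min^(-1). Final answer: 3.168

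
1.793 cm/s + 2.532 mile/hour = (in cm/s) 1 cm/s = 0.01 m/s, so 1.793 cm/s = 1.793 * 0.01 = 0.01793 m/s. 1 mile/hour = 0.44704 m/s, so 2.532 mile/hour = 2.532 * 0.44704 = 1.1319053 m/s. Sum: 0.01793 + 1.1319053 = 1.1498353 m/s. 1 cm/s = 0.01 m/s, so 1.1498353 m/s = 1.1498353 / 0.01 = 114.98353 cm/s ≈ 115 cm/s (4 s.f.). Final answer: 115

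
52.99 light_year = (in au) 3.351e+06. Check: 1 light_year = 9.4607305e+15 m, so 52.99 light_year = 52.99 * 9.4607305e+15 = 5.0132411e+17 m. 1 au = 1.4959787e+11 m, so 5.0132411e+17 m = 5.0132411e+17 / 1.4959787e+11 = 3351144.7 au ≈ 3.351e+06 au (4 s.f.).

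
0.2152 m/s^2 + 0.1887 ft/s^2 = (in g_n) 0.2152 m/s^2 is already in m/s^2. 1 ft/s^2 = 0.3048 m/s^2, so 0.1887 ft/s^2 = 0.1887 * 0.3048 = 0.05751576 m/s^2. Sum: 0.2152 + 0.05751576 = 0.27271576 m/s^2. 1 g_n = 9.80665 m/s^2, so 0.27271576 m/s^2 = 0.27271576 / 9.80665 = 0.027809268 g_n ≈ 0.02781 g_n (4 s.f.). Final answer: 0.02781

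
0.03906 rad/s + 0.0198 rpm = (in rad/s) 0.03906 rad/s is already in rad/s. 1 rpm = 0.10471976 rad/s, so 0.0198 rpm = 0.0198 * 0.10471976 = 0.0020734512 rad/s. Sum: 0.03906 + 0.0020734512 = 0.041133451 rad/s. Result: 0.041133451 rad/s ≈ 0.04113 rad/s (4 s.f.). Final answer: 0.04113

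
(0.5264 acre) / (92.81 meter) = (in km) 0.02295. Check: 1 acre = 4046.8564 m^2, so 0.5264 acre = 0.5264 * 4046.8564 = 2130.2652 m^2. 92.81 meter = 92.81 m. Combine: 2130.2652 m^2 / 92.81 m = 22.952971 m. 1 km = 1000 m, so 22.952971 m = 22.952971 / 1000 = 0.022952971 km ≈ 0.02295 km (4 s.f.).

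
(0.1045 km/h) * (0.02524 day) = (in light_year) 1 km/h = 0.27777778 m/s, so 0.1045 km/h = 0.1045 * 0.27777778 = 0.029027778 m/s. 1 day = 86400 s, so 0.02524 day = 0.02524 * 86400 = 2180.736 s. Combine: 0.029027778 m/s * 2180.736 s = 63.30192 m. 1 light_year = 9.4607305e+15 m, so 63.30192 m = 63.30192 / 9.4607305e+15 = 6.6910182e-15 light_year ≈ 6.691e-15 light_year (4 s.f.). Final answer: 6.691e-15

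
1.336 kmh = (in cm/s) 37.11. Check: 1 kmh = 0.27777778 m/s, so 1.336 kmh = 1.336 * 0.27777778 = 0.37111111 m/s. 1 cm/s = 0.01 m/s, so 0.37111111 m/s = 0.37111111 / 0.01 = 37.111111 cm/s ≈ 37.11 cm/s (4 s.f.).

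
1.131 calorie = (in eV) 1 calorie = 4.184 J, so 1.131 calorie = 1.131 * 4.184 = 4.732104 J. 1 eV = 1.6021766e-19 J, so 4.732104 J = 4.732104 / 1.6021766e-19 = 2.953547e+19 eV ≈ 2.954e+19 eV (4 s.f.). Final answer: 2.954e+19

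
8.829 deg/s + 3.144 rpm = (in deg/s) 1 deg/s = 0.017453293 rad/s, so 8.829 deg/s = 8.829 * 0.017453293 = 0.15409512 rad/s. 1 rpm = 0.10471976 rad/s, so 3.144 rpm = 3.144 * 0.10471976 = 0.32923891 rad/s. Sum: 0.15409512 + 0.32923891 = 0.48333403 rad/s. 1 deg/s = 0.017453293 rad/s, so 0.48333403 rad/s = 0.48333403 / 0.017453293 = 27.693 deg/s ≈ 27.69 deg/s (4 s.f.). Final answer: 27.69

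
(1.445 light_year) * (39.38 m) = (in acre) 1 light_year = 9.4607305e+15 m, so 1.445 light_year = 1.445 * 9.4607305e+15 = 1.3670756e+16 m. 39.38 m is already in m. Combine: 1.3670756e+16 m * 39.38 m = 5.3835435e+17 m^2. 1 acre = 4046.8564 m^2, so 5.3835435e+17 m^2 = 5.3835435e+17 / 4046.8564 = 1.3303026e+14 acre ≈ 1.33e+14 acre (4 s.f.). Final answer: 1.33e+14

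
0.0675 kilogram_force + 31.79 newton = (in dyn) 1 kilogram_force = 9.80665 N, so 0.0675 kilogram_force = 0.0675 * 9.80665 = 0.66194887 N. 31.79 newton = 31.79 N. Sum: 0.66194887 + 31.79 = 32.451949 N. 1 dyn = 1e-05 N, so 32.451949 N = 32.451949 / 1e-05 = 3245194.9 dyn ≈ 3.245e+06 dyn (4 s.f.). Final answer: 3.245e+06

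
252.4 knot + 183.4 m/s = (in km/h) 1 knot = 0.51444444 m/s, so 252.4 knot = 252.4 * 0.51444444 = 129.84578 m/s. 183.4 m/s is already in m/s. Sum: 129.84578 + 183.4 = 313.24578 m/s. 1 km/h = 0.27777778 m/s, so 313.24578 m/s = 313.24578 / 0.27777778 = 1127.6848 km/h ≈ 1128 km/h (4 s.f.). Final answer: 1128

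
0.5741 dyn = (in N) 1 dyn = 1e-05 N, so 0.5741 dyn = 0.5741 * 1e-05 = 5.741e-06 N. Result: 5.741e-06 N. Final answer: 5.741e-06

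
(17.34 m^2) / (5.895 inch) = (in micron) 17.34 m^2 is already in m^2. 1 inch = 0.0254 m, so 5.895 inch = 5.895 * 0.0254 = 0.149733 m. Combine: 17.34 m^2 / 0.149733 m = 115.80613 m. 1 micron = 1e-06 m, so 115.80613 m = 115.80613 / 1e-06 = 1.1580613e+08 micron ≈ 1.158e+08 micron (4 s.f.). Final answer: 1.158e+08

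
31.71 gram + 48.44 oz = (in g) 1 gram = 0.001 kg, so 31.71 gram = 31.71 * 0.001 = 0.03171 kg. 1 oz = 0.028349523 kg, so 48.44 oz = 48.44 * 0.028349523 = 1.3732509 kg. Sum: 0.03171 + 1.3732509 = 1.4049609 kg. 1 g = 0.001 kg, so 1.4049609 kg = 1.4049609 / 0.001 = 1404.9609 g ≈ 1405 g (4 s.f.). Final answer: 1405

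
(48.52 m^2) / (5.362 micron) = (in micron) 9.049e+12. Check: 48.52 m^2 is already in m^2. 1 micron = 1e-06 m, so 5.362 micron = 5.362 * 1e-06 = 5.362e-06 m. Combine: 48.52 m^2 / 5.362e-06 m = 9048862.4 m. 1 micron = 1e-06 m, so 9048862.4 m = 9048862.4 / 1e-06 = 9.0488624e+12 micron ≈ 9.049e+12 micron (4 s.f.).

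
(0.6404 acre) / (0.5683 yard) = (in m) 4987. Check: 1 acre = 4046.8564 m^2, so 0.6404 acre = 0.6404 * 4046.8564 = 2591.6069 m^2. 1 yard = 0.9144 m, so 0.5683 yard = 0.5683 * 0.9144 = 0.51965352 m. Combine: 2591.6069 m^2 / 0.51965352 m = 4987.1823 m. Result: 4987.1823 m ≈ 4987 m (4 s.f.).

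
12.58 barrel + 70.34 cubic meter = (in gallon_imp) 1 barrel = 0.15898729 m^3, so 12.58 barrel = 12.58 * 0.15898729 = 2.0000602 m^3. 70.34 cubic meter = 70.34 m^3. Sum: 2.0000602 + 70.34 = 72.34006 m^3. 1 gallon_imp = 0.00454609 m^3, so 72.34006 m^3 = 72.34006 / 0.00454609 = 15912.589 gallon_imp ≈ 1.591e+04 gallon_imp (4 s.f.). Final answer: 1.591e+04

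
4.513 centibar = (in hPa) 45.13. Check: 1 centibar = 1000 Pa, so 4.513 centibar = 4.513 * 1000 = 4513 Pa. 1 hPa = 100 Pa, so 4513 Pa = 4513 / 100 = 45.13 hPa.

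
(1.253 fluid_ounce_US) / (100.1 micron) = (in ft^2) 1 fluid_ounce_US = 2.957353e-05 m^3, so 1.253 fluid_ounce_US = 1.253 * 2.957353e-05 = 3.7055633e-05 m^3. 1 micron = 1e-06 m, so 100.1 micron = 100.1 * 1e-06 = 0.0001001 m. Combine: 3.7055633e-05 m^3 / 0.0001001 m = 0.37018614 m^2. 1 ft^2 = 0.09290304 m^2, so 0.37018614 m^2 = 0.37018614 / 0.09290304 = 3.9846504 ft^2 ≈ 3.985 ft^2 (4 s.f.). Final answer: 3.985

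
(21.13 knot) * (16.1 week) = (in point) 3e+11. Check: 1 knot = 0.51444444 m/s, so 21.13 knot = 21.13 * 0.51444444 = 10.870211 m/s. 1 week = 604800 s, so 16.1 week = 16.1 * 604800 = 9737280 s. Combine: 10.870211 m/s * 9737280 s = 1.0584629e+08 m. 1 point = 0.00035277778 m, so 1.0584629e+08 m = 1.0584629e+08 / 0.00035277778 = 3.0003673e+11 point ≈ 3e+11 point (4 s.f.).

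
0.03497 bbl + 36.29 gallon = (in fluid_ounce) 1 bbl = 0.15898729 m^3, so 0.03497 bbl = 0.03497 * 0.15898729 = 0.0055597857 m^3. 1 gallon = 0.0037854118 m^3, so 36.29 gallon = 36.29 * 0.0037854118 = 0.13737259 m^3. Sum: 0.0055597857 + 0.13737259 = 0.14293238 m^3. 1 fluid_ounce = 2.957353e-05 m^3, so 0.14293238 m^3 = 0.14293238 / 2.957353e-05 = 4833.1187 fluid_ounce ≈ 4833 fluid_ounce (4 s.f.). Final answer: 4833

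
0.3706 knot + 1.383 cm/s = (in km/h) 1 knot = 0.51444444 m/s, so 0.3706 knot = 0.3706 * 0.51444444 = 0.19065311 m/s. 1 cm/s = 0.01 m/s, so 1.383 cm/s = 1.383 * 0.01 = 0.01383 m/s. Sum: 0.19065311 + 0.01383 = 0.20448311 m/s. 1 km/h = 0.27777778 m/s, so 0.20448311 m/s = 0.20448311 / 0.27777778 = 0.7361392 km/h ≈ 0.7361 km/h (4 s.f.). Final answer: 0.7361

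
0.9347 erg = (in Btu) 8.859e-11. Check: 1 erg = 1e-07 J, so 0.9347 erg = 0.9347 * 1e-07 = 9.347e-08 J. 1 Btu = 1055.0559 J, so 9.347e-08 J = 9.347e-08 / 1055.0559 = 8.8592466e-11 Btu ≈ 8.859e-11 Btu (4 s.f.).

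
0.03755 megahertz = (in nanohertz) 1 megahertz = 1000000 Hz, so 0.03755 megahertz = 0.03755 * 1000000 = 37550 Hz. 1 nanohertz = 1e-09 Hz, so 37550 Hz = 37550 / 1e-09 = 3.755e+13 nanohertz. Final answer: 3.755e+13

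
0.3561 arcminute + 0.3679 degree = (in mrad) 1 arcminute = 0.00029088821 rad, so 0.3561 arcminute = 0.3561 * 0.00029088821 = 0.00010358529 rad. 1 degree = 0.017453293 rad, so 0.3679 degree = 0.3679 * 0.017453293 = 0.0064210663 rad. Sum: 0.00010358529 + 0.0064210663 = 0.0065246516 rad. 1 mrad = 0.001 rad, so 0.0065246516 rad = 0.0065246516 / 0.001 = 6.5246516 mrad ≈ 6.525 mrad (4 s.f.). Final answer: 6.525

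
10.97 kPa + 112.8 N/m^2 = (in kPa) 1 kPa = 1000 Pa, so 10.97 kPa = 10.97 * 1000 = 10970 Pa. 112.8 N/m^2 = 112.8 Pa. Sum: 10970 + 112.8 = 11082.8 Pa. 1 kPa = 1000 Pa, so 11082.8 Pa = 11082.8 / 1000 = 11.0828 kPa ≈ 11.08 kPa (4 s.f.). Final answer: 11.08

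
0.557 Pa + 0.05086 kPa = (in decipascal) 0.557 Pa is already in Pa. 1 kPa = 1000 Pa, so 0.05086 kPa = 0.05086 * 1000 = 50.86 Pa. Sum: 0.557 + 50.86 = 51.417 Pa. 1 decipascal = 0.1 Pa, so 51.417 Pa = 51.417 / 0.1 = 514.17 decipascal ≈ 514.2 decipascal (4 s.f.). Final answer: 514.2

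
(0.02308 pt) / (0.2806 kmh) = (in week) 1 pt = 0.00035277778 m, so 0.02308 pt = 0.02308 * 0.00035277778 = 8.1421111e-06 m. 1 kmh = 0.27777778 m/s, so 0.2806 kmh = 0.2806 * 0.27777778 = 0.077944444 m/s. Combine: 8.1421111e-06 m / 0.077944444 m/s = 0.00010446044 s. 1 week = 604800 s, so 0.00010446044 s = 0.00010446044 / 604800 = 1.7271898e-10 week ≈ 1.727e-10 week (4 s.f.). Final answer: 1.727e-10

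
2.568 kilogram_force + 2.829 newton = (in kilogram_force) 2.856. Check: 1 kilogram_force = 9.80665 N, so 2.568 kilogram_force = 2.568 * 9.80665 = 25.183477 N. 2.829 newton = 2.829 N. Sum: 25.183477 + 2.829 = 28.012477 N. 1 kilogram_force = 9.80665 N, so 28.012477 N = 28.012477 / 9.80665 = 2.8564777 kilogram_force ≈ 2.856 kilogram_force (4 s.f.).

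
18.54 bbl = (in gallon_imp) 1 bbl = 0.15898729 m^3, so 18.54 bbl = 18.54 * 0.15898729 = 2.9476244 m^3. 1 gallon_imp = 0.00454609 m^3, so 2.9476244 m^3 = 2.9476244 / 0.00454609 = 648.38673 gallon_imp ≈ 648.4 gallon_imp (4 s.f.). Final answer: 648.4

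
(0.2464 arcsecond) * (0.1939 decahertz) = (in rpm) 2.212e-05. Check: 1 arcsecond = 4.8481368e-06 rad, so 0.2464 arcsecond = 0.2464 * 4.8481368e-06 = 1.1945809e-06 rad. 1 decahertz = 10 Hz, so 0.1939 decahertz = 0.1939 * 10 = 1.939 Hz. Combine: 1.1945809e-06 rad * 1.939 Hz = 2.3162924e-06 rad/s. 1 rpm = 0.10471976 rad/s, so 2.3162924e-06 rad/s = 2.3162924e-06 / 0.10471976 = 2.2118963e-05 rpm ≈ 2.212e-05 rpm (4 s.f.).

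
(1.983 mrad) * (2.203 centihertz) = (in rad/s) 4.369e-05. Check: 1 mrad = 0.001 rad, so 1.983 mrad = 1.983 * 0.001 = 0.001983 rad. 1 centihertz = 0.01 Hz, so 2.203 centihertz = 2.203 * 0.01 = 0.02203 Hz. Combine: 0.001983 rad * 0.02203 Hz = 4.368549e-05 rad/s. Result: 4.368549e-05 rad/s ≈ 4.369e-05 rad/s (4 s.f.).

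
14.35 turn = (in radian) 1 turn = 6.2831853 rad, so 14.35 turn = 14.35 * 6.2831853 = 90.163709 rad. 90.163709 rad = 90.163709 radian ≈ 90.16 radian (4 s.f.). Final answer: 90.16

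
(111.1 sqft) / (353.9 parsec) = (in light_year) 1 sqft = 0.09290304 m^2, so 111.1 sqft = 111.1 * 0.09290304 = 10.321528 m^2. 1 parsec = 3.0856776e+16 m, so 353.9 parsec = 353.9 * 3.0856776e+16 = 1.0920213e+19 m. Combine: 10.321528 m^2 / 1.0920213e+19 m = 9.4517642e-19 m. 1 light_year = 9.4607305e+15 m, so 9.4517642e-19 m = 9.4517642e-19 / 9.4607305e+15 = 9.9905226e-35 light_year ≈ 9.991e-35 light_year (4 s.f.). Final answer: 9.991e-35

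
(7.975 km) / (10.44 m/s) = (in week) 0.001263. Check: 1 km = 1000 m, so 7.975 km = 7.975 * 1000 = 7975 m. 10.44 m/s is already in m/s. Combine: 7975 m / 10.44 m/s = 763.88889 s. 1 week = 604800 s, so 763.88889 s = 763.88889 / 604800 = 0.0012630438 week ≈ 0.001263 week (4 s.f.).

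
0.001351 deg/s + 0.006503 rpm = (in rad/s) 1 deg/s = 0.017453293 rad/s, so 0.001351 deg/s = 0.001351 * 0.017453293 = 2.3579398e-05 rad/s. 1 rpm = 0.10471976 rad/s, so 0.006503 rpm = 0.006503 * 0.10471976 = 0.00068099257 rad/s. Sum: 2.3579398e-05 + 0.00068099257 = 0.00070457197 rad/s. Result: 0.00070457197 rad/s ≈ 0.0007046 rad/s (4 s.f.). Final answer: 0.0007046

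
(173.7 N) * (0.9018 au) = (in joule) 173.7 N is already in N. 1 au = 1.4959787e+11 m, so 0.9018 au = 0.9018 * 1.4959787e+11 = 1.3490736e+11 m. Combine: 173.7 N * 1.3490736e+11 m = 2.3433408e+13 J. 2.3433408e+13 J = 2.3433408e+13 joule ≈ 2.343e+13 joule (4 s.f.). Final answer: 2.343e+13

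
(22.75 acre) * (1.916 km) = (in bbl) 1.11e+09. Check: 1 acre = 4046.8564 m^2, so 22.75 acre = 22.75 * 4046.8564 = 92065.984 m^2. 1 km = 1000 m, so 1.916 km = 1.916 * 1000 = 1916 m. Combine: 92065.984 m^2 * 1916 m = 1.7639842e+08 m^3. 1 bbl = 0.15898729 m^3, so 1.7639842e+08 m^3 = 1.7639842e+08 / 0.15898729 = 1.1095127e+09 bbl ≈ 1.11e+09 bbl (4 s.f.).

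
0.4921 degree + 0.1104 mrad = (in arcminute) 1 degree = 0.017453293 rad, so 0.4921 degree = 0.4921 * 0.017453293 = 0.0085887652 rad. 1 mrad = 0.001 rad, so 0.1104 mrad = 0.1104 * 0.001 = 0.0001104 rad. Sum: 0.0085887652 + 0.0001104 = 0.0086991652 rad. 1 arcminute = 0.00029088821 rad, so 0.0086991652 rad = 0.0086991652 / 0.00029088821 = 29.905527 arcminute ≈ 29.91 arcminute (4 s.f.). Final answer: 29.91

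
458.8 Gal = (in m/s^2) 4.588. Check: 1 Gal = 0.01 m/s^2, so 458.8 Gal = 458.8 * 0.01 = 4.588 m/s^2. Result: 4.588 m/s^2.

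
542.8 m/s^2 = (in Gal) 5.428e+04. Check: 1 Gal = 0.01 m/s^2, so 542.8 m/s^2 = 542.8 / 0.01 = 54280 Gal ≈ 5.428e+04 Gal (4 s.f.).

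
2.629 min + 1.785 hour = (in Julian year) 0.0002086. Check: 1 min = 60 s, so 2.629 min = 2.629 * 60 = 157.74 s. 1 hour = 3600 s, so 1.785 hour = 1.785 * 3600 = 6426 s. Sum: 157.74 + 6426 = 6583.74 s. 1 Julian year = 31557600 s, so 6583.74 s = 6583.74 / 31557600 = 0.00020862613 Julian year ≈ 0.0002086 Julian year (4 s.f.).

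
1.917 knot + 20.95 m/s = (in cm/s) 1 knot = 0.51444444 m/s, so 1.917 knot = 1.917 * 0.51444444 = 0.98619 m/s. 20.95 m/s is already in m/s. Sum: 0.98619 + 20.95 = 21.93619 m/s. 1 cm/s = 0.01 m/s, so 21.93619 m/s = 21.93619 / 0.01 = 2193.619 cm/s ≈ 2194 cm/s (4 s.f.). Final answer: 2194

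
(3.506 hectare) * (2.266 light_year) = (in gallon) 1.986e+23. Check: 1 hectare = 10000 m^2, so 3.506 hectare = 3.506 * 10000 = 35060 m^2. 1 light_year = 9.4607305e+15 m, so 2.266 light_year = 2.266 * 9.4607305e+15 = 2.1438015e+16 m. Combine: 35060 m^2 * 2.1438015e+16 m = 7.5161681e+20 m^3. 1 gallon = 0.0037854118 m^3, so 7.5161681e+20 m^3 = 7.5161681e+20 / 0.0037854118 = 1.9855616e+23 gallon ≈ 1.986e+23 gallon (4 s.f.).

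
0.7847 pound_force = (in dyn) 1 pound_force = 4.4482216 N, so 0.7847 pound_force = 0.7847 * 4.4482216 = 3.4905195 N. 1 dyn = 1e-05 N, so 3.4905195 N = 3.4905195 / 1e-05 = 349051.95 dyn ≈ 3.491e+05 dyn (4 s.f.). Final answer: 3.491e+05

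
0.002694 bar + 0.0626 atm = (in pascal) 1 bar = 100000 Pa, so 0.002694 bar = 0.002694 * 100000 = 269.4 Pa. 1 atm = 101325 Pa, so 0.0626 atm = 0.0626 * 101325 = 6342.945 Pa. Sum: 269.4 + 6342.945 = 6612.345 Pa. 6612.345 Pa = 6612.345 pascal ≈ 6612 pascal (4 s.f.). Final answer: 6612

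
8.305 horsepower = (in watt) 6193. Check: 1 horsepower = 745.69987 W, so 8.305 horsepower = 8.305 * 745.69987 = 6193.0374 W. 6193.0374 W = 6193.0374 watt ≈ 6193 watt (4 s.f.).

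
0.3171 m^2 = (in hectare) 1 hectare = 10000 m^2, so 0.3171 m^2 = 0.3171 / 10000 = 3.171e-05 hectare. Final answer: 3.171e-05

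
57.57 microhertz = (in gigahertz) 1 microhertz = 1e-06 Hz, so 57.57 microhertz = 57.57 * 1e-06 = 5.757e-05 Hz. 1 gigahertz = 1e+09 Hz, so 5.757e-05 Hz = 5.757e-05 / 1e+09 = 5.757e-14 gigahertz. Final answer: 5.757e-14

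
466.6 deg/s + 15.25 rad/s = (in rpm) 1 deg/s = 0.017453293 rad/s, so 466.6 deg/s = 466.6 * 0.017453293 = 8.1437063 rad/s. 15.25 rad/s is already in rad/s. Sum: 8.1437063 + 15.25 = 23.393706 rad/s. 1 rpm = 0.10471976 rad/s, so 23.393706 rad/s = 23.393706 / 0.10471976 = 223.39344 rpm ≈ 223.4 rpm (4 s.f.). Final answer: 223.4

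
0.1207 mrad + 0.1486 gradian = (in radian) 1 mrad = 0.001 rad, so 0.1207 mrad = 0.1207 * 0.001 = 0.0001207 rad. 1 gradian = 0.015707963 rad, so 0.1486 gradian = 0.1486 * 0.015707963 = 0.0023342033 rad. Sum: 0.0001207 + 0.0023342033 = 0.0024549033 rad. 0.0024549033 rad = 0.0024549033 radian ≈ 0.002455 radian (4 s.f.). Final answer: 0.002455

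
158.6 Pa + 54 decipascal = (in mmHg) 158.6 Pa is already in Pa. 1 decipascal = 0.1 Pa, so 54 decipascal = 54 * 0.1 = 5.4 Pa. Sum: 158.6 + 5.4 = 164 Pa. 1 mmHg = 133.32237 Pa, so 164 Pa = 164 / 133.32237 = 1.2301012 mmHg ≈ 1.23 mmHg (4 s.f.). Final answer: 1.23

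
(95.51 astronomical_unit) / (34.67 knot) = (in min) 1 astronomical_unit = 1.4959787e+11 m, so 95.51 astronomical_unit = 95.51 * 1.4959787e+11 = 1.4288093e+13 m. 1 knot = 0.51444444 m/s, so 34.67 knot = 34.67 * 0.51444444 = 17.835789 m/s. Combine: 1.4288093e+13 m / 17.835789 m/s = 8.0109115e+11 s. 1 min = 60 s, so 8.0109115e+11 s = 8.0109115e+11 / 60 = 1.3351519e+10 min ≈ 1.335e+10 min (4 s.f.). Final answer: 1.335e+10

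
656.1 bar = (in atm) 647.5. Check: 1 bar = 100000 Pa, so 656.1 bar = 656.1 * 100000 = 65610000 Pa. 1 atm = 101325 Pa, so 65610000 Pa = 65610000 / 101325 = 647.52036 atm ≈ 647.5 atm (4 s.f.).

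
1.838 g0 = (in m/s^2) 18.02. Check: 1 g0 = 9.80665 m/s^2, so 1.838 g0 = 1.838 * 9.80665 = 18.024623 m/s^2. Result: 18.024623 m/s^2 ≈ 18.02 m/s^2 (4 s.f.).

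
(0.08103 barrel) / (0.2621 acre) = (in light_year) 1.284e-21. Check: 1 barrel = 0.15898729 m^3, so 0.08103 barrel = 0.08103 * 0.15898729 = 0.012882741 m^3. 1 acre = 4046.8564 m^2, so 0.2621 acre = 0.2621 * 4046.8564 = 1060.6811 m^2. Combine: 0.012882741 m^3 / 1060.6811 m^2 = 1.2145725e-05 m. 1 light_year = 9.4607305e+15 m, so 1.2145725e-05 m = 1.2145725e-05 / 9.4607305e+15 = 1.2838041e-21 light_year ≈ 1.284e-21 light_year (4 s.f.).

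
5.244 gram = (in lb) 0.01156. Check: 1 gram = 0.001 kg, so 5.244 gram = 5.244 * 0.001 = 0.005244 kg. 1 lb = 0.45359237 kg, so 0.005244 kg = 0.005244 / 0.45359237 = 0.011561041 lb ≈ 0.01156 lb (4 s.f.).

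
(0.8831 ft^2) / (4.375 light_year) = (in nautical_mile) 1.07e-21. Check: 1 ft^2 = 0.09290304 m^2, so 0.8831 ft^2 = 0.8831 * 0.09290304 = 0.082042675 m^2. 1 light_year = 9.4607305e+15 m, so 4.375 light_year = 4.375 * 9.4607305e+15 = 4.1390696e+16 m. Combine: 0.082042675 m^2 / 4.1390696e+16 m = 1.9821526e-18 m. 1 nautical_mile = 1852 m, so 1.9821526e-18 m = 1.9821526e-18 / 1852 = 1.0702768e-21 nautical_mile ≈ 1.07e-21 nautical_mile (4 s.f.).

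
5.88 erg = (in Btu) 1 erg = 1e-07 J, so 5.88 erg = 5.88 * 1e-07 = 5.88e-07 J. 1 Btu = 1055.0559 J, so 5.88e-07 J = 5.88e-07 / 1055.0559 = 5.5731647e-10 Btu ≈ 5.573e-10 Btu (4 s.f.). Final answer: 5.573e-10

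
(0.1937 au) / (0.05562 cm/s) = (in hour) 1.447e+10. Check: 1 au = 1.4959787e+11 m, so 0.1937 au = 0.1937 * 1.4959787e+11 = 2.8977108e+10 m. 1 cm/s = 0.01 m/s, so 0.05562 cm/s = 0.05562 * 0.01 = 0.0005562 m/s. Combine: 2.8977108e+10 m / 0.0005562 m/s = 5.209836e+13 s. 1 hour = 3600 s, so 5.209836e+13 s = 5.209836e+13 / 3600 = 1.4471767e+10 hour ≈ 1.447e+10 hour (4 s.f.).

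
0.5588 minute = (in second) 33.53. Check: 1 minute = 60 s, so 0.5588 minute = 0.5588 * 60 = 33.528 s. 33.528 s = 33.528 second ≈ 33.53 second (4 s.f.).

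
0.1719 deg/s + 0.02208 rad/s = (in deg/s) 1 deg/s = 0.017453293 rad/s, so 0.1719 deg/s = 0.1719 * 0.017453293 = 0.003000221 rad/s. 0.02208 rad/s is already in rad/s. Sum: 0.003000221 + 0.02208 = 0.025080221 rad/s. 1 deg/s = 0.017453293 rad/s, so 0.025080221 rad/s = 0.025080221 / 0.017453293 = 1.4369908 deg/s ≈ 1.437 deg/s (4 s.f.). Final answer: 1.437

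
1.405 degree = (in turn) 1 degree = 0.017453293 rad, so 1.405 degree = 1.405 * 0.017453293 = 0.024521876 rad. 1 turn = 6.2831853 rad, so 0.024521876 rad = 0.024521876 / 6.2831853 = 0.0039027778 turn ≈ 0.003903 turn (4 s.f.). Final answer: 0.003903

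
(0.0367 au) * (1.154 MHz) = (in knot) 1 au = 1.4959787e+11 m, so 0.0367 au = 0.0367 * 1.4959787e+11 = 5.4902419e+09 m. 1 MHz = 1000000 Hz, so 1.154 MHz = 1.154 * 1000000 = 1154000 Hz. Combine: 5.4902419e+09 m * 1154000 Hz = 6.3357391e+15 m/s. 1 knot = 0.51444444 m/s, so 6.3357391e+15 m/s = 6.3357391e+15 / 0.51444444 = 1.2315692e+16 knot ≈ 1.232e+16 knot (4 s.f.). Final answer: 1.232e+16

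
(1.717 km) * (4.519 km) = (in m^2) 1 km = 1000 m, so 1.717 km = 1.717 * 1000 = 1717 m. 1 km = 1000 m, so 4.519 km = 4.519 * 1000 = 4519 m. Combine: 1717 m * 4519 m = 7759123 m^2. Result: 7759123 m^2 ≈ 7.759e+06 m^2 (4 s.f.). Final answer: 7.759e+06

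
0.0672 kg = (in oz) 1 oz = 0.028349523 kg, so 0.0672 kg = 0.0672 / 0.028349523 = 2.3704102 oz ≈ 2.37 oz (4 s.f.). Final answer: 2.37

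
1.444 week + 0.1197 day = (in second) 1 week = 604800 s, so 1.444 week = 1.444 * 604800 = 873331.2 s. 1 day = 86400 s, so 0.1197 day = 0.1197 * 86400 = 10342.08 s. Sum: 873331.2 + 10342.08 = 883673.28 s. 883673.28 s = 883673.28 second ≈ 8.837e+05 second (4 s.f.). Final answer: 8.837e+05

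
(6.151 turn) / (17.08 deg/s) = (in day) 1 turn = 6.2831853 rad, so 6.151 turn = 6.151 * 6.2831853 = 38.647873 rad. 1 deg/s = 0.017453293 rad/s, so 17.08 deg/s = 17.08 * 0.017453293 = 0.29810224 rad/s. Combine: 38.647873 rad / 0.29810224 rad/s = 129.64637 s. 1 day = 86400 s, so 129.64637 s = 129.64637 / 86400 = 0.0015005367 day ≈ 0.001501 day (4 s.f.). Final answer: 0.001501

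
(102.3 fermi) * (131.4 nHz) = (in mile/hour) 1 fermi = 1e-15 m, so 102.3 fermi = 102.3 * 1e-15 = 1.023e-13 m. 1 nHz = 1e-09 Hz, so 131.4 nHz = 131.4 * 1e-09 = 1.314e-07 Hz. Combine: 1.023e-13 m * 1.314e-07 Hz = 1.344222e-20 m/s. 1 mile/hour = 0.44704 m/s, so 1.344222e-20 m/s = 1.344222e-20 / 0.44704 = 3.006939e-20 mile/hour ≈ 3.007e-20 mile/hour (4 s.f.). Final answer: 3.007e-20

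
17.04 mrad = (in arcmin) 1 mrad = 0.001 rad, so 17.04 mrad = 17.04 * 0.001 = 0.01704 rad. 1 arcmin = 0.00029088821 rad, so 0.01704 rad = 0.01704 / 0.00029088821 = 58.579205 arcmin ≈ 58.58 arcmin (4 s.f.). Final answer: 58.58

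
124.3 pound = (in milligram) 1 pound = 0.45359237 kg, so 124.3 pound = 124.3 * 0.45359237 = 56.381532 kg. 1 milligram = 1e-06 kg, so 56.381532 kg = 56.381532 / 1e-06 = 56381532 milligram ≈ 5.638e+07 milligram (4 s.f.). Final answer: 5.638e+07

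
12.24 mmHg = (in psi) 1 mmHg = 133.32237 Pa, so 12.24 mmHg = 12.24 * 133.32237 = 1631.8658 Pa. 1 psi = 6894.7573 Pa, so 1631.8658 Pa = 1631.8658 / 6894.7573 = 0.23668212 psi ≈ 0.2367 psi (4 s.f.). Final answer: 0.2367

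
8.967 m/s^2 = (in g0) 0.9144. Check: 1 g0 = 9.80665 m/s^2, so 8.967 m/s^2 = 8.967 / 9.80665 = 0.91437953 g0 ≈ 0.9144 g0 (4 s.f.).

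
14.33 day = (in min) 1 day = 86400 s, so 14.33 day = 14.33 * 86400 = 1238112 s. 1 min = 60 s, so 1238112 s = 1238112 / 60 = 20635.2 min ≈ 2.064e+04 min (4 s.f.). Final answer: 2.064e+04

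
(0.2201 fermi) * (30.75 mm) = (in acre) 1.672e-21. Check: 1 fermi = 1e-15 m, so 0.2201 fermi = 0.2201 * 1e-15 = 2.201e-16 m. 1 mm = 0.001 m, so 30.75 mm = 30.75 * 0.001 = 0.03075 m. Combine: 2.201e-16 m * 0.03075 m = 6.768075e-18 m^2. 1 acre = 4046.8564 m^2, so 6.768075e-18 m^2 = 6.768075e-18 / 4046.8564 = 1.6724278e-21 acre ≈ 1.672e-21 acre (4 s.f.).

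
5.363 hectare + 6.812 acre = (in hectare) 8.12. Check: 1 hectare = 10000 m^2, so 5.363 hectare = 5.363 * 10000 = 53630 m^2. 1 acre = 4046.8564 m^2, so 6.812 acre = 6.812 * 4046.8564 = 27567.186 m^2. Sum: 53630 + 27567.186 = 81197.186 m^2. 1 hectare = 10000 m^2, so 81197.186 m^2 = 81197.186 / 10000 = 8.1197186 hectare ≈ 8.12 hectare (4 s.f.).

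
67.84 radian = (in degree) 3887. Check: 67.84 radian = 67.84 rad. 1 degree = 0.017453293 rad, so 67.84 rad = 67.84 / 0.017453293 = 3886.9457 degree ≈ 3887 degree (4 s.f.).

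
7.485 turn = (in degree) 1 turn = 6.2831853 rad, so 7.485 turn = 7.485 * 6.2831853 = 47.029642 rad. 1 degree = 0.017453293 rad, so 47.029642 rad = 47.029642 / 0.017453293 = 2694.6 degree ≈ 2695 degree (4 s.f.). Final answer: 2695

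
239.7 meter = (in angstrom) 2.397e+12. Check: 239.7 meter = 239.7 m. 1 angstrom = 1e-10 m, so 239.7 m = 239.7 / 1e-10 = 2.397e+12 angstrom.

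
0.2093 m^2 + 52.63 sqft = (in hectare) 0.0005099. Check: 0.2093 m^2 is already in m^2. 1 sqft = 0.09290304 m^2, so 52.63 sqft = 52.63 * 0.09290304 = 4.889487 m^2. Sum: 0.2093 + 4.889487 = 5.098787 m^2. 1 hectare = 10000 m^2, so 5.098787 m^2 = 5.098787 / 10000 = 0.0005098787 hectare ≈ 0.0005099 hectare (4 s.f.).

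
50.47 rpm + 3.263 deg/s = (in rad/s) 1 rpm = 0.10471976 rad/s, so 50.47 rpm = 50.47 * 0.10471976 = 5.285206 rad/s. 1 deg/s = 0.017453293 rad/s, so 3.263 deg/s = 3.263 * 0.017453293 = 0.056950093 rad/s. Sum: 5.285206 + 0.056950093 = 5.3421561 rad/s. Result: 5.3421561 rad/s ≈ 5.342 rad/s (4 s.f.). Final answer: 5.342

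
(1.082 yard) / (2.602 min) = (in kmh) 0.02281. Check: 1 yard = 0.9144 m, so 1.082 yard = 1.082 * 0.9144 = 0.9893808 m. 1 min = 60 s, so 2.602 min = 2.602 * 60 = 156.12 s. Combine: 0.9893808 m / 156.12 s = 0.0063373098 m/s. 1 kmh = 0.27777778 m/s, so 0.0063373098 m/s = 0.0063373098 / 0.27777778 = 0.022814315 kmh ≈ 0.02281 kmh (4 s.f.).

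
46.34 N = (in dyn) 4.634e+06. Check: 1 dyn = 1e-05 N, so 46.34 N = 46.34 / 1e-05 = 4634000 dyn ≈ 4.634e+06 dyn (4 s.f.).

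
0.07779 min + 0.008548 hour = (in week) 1 min = 60 s, so 0.07779 min = 0.07779 * 60 = 4.6674 s. 1 hour = 3600 s, so 0.008548 hour = 0.008548 * 3600 = 30.7728 s. Sum: 4.6674 + 30.7728 = 35.4402 s. 1 week = 604800 s, so 35.4402 s = 35.4402 / 604800 = 5.8598214e-05 week ≈ 5.86e-05 week (4 s.f.). Final answer: 5.86e-05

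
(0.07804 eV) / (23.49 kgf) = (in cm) 5.428e-21. Check: 1 eV = 1.6021766e-19 J, so 0.07804 eV = 0.07804 * 1.6021766e-19 = 1.2503386e-20 J. 1 kgf = 9.80665 N, so 23.49 kgf = 23.49 * 9.80665 = 230.35821 N. Combine: 1.2503386e-20 J / 230.35821 N = 5.4278016e-23 m. 1 cm = 0.01 m, so 5.4278016e-23 m = 5.4278016e-23 / 0.01 = 5.4278016e-21 cm ≈ 5.428e-21 cm (4 s.f.).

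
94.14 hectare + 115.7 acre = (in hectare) 1 hectare = 10000 m^2, so 94.14 hectare = 94.14 * 10000 = 941400 m^2. 1 acre = 4046.8564 m^2, so 115.7 acre = 115.7 * 4046.8564 = 468221.29 m^2. Sum: 941400 + 468221.29 = 1409621.3 m^2. 1 hectare = 10000 m^2, so 1409621.3 m^2 = 1409621.3 / 10000 = 140.96213 hectare ≈ 141 hectare (4 s.f.). Final answer: 141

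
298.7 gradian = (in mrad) 4692. Check: 1 gradian = 0.015707963 rad, so 298.7 gradian = 298.7 * 0.015707963 = 4.6919686 rad. 1 mrad = 0.001 rad, so 4.6919686 rad = 4.6919686 / 0.001 = 4691.9686 mrad ≈ 4692 mrad (4 s.f.).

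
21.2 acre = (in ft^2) 1 acre = 4046.8564 m^2, so 21.2 acre = 21.2 * 4046.8564 = 85793.356 m^2. 1 ft^2 = 0.09290304 m^2, so 85793.356 m^2 = 85793.356 / 0.09290304 = 923472 ft^2 ≈ 9.235e+05 ft^2 (4 s.f.). Final answer: 9.235e+05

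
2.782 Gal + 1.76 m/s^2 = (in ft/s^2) 5.866. Check: 1 Gal = 0.01 m/s^2, so 2.782 Gal = 2.782 * 0.01 = 0.02782 m/s^2. 1.76 m/s^2 is already in m/s^2. Sum: 0.02782 + 1.76 = 1.78782 m/s^2. 1 ft/s^2 = 0.3048 m/s^2, so 1.78782 m/s^2 = 1.78782 / 0.3048 = 5.8655512 ft/s^2 ≈ 5.866 ft/s^2 (4 s.f.).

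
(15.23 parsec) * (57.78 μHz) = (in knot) 5.278e+13. Check: 1 parsec = 3.0856776e+16 m, so 15.23 parsec = 15.23 * 3.0856776e+16 = 4.699487e+17 m. 1 μHz = 1e-06 Hz, so 57.78 μHz = 57.78 * 1e-06 = 5.778e-05 Hz. Combine: 4.699487e+17 m * 5.778e-05 Hz = 2.7153636e+13 m/s. 1 knot = 0.51444444 m/s, so 2.7153636e+13 m/s = 2.7153636e+13 / 0.51444444 = 5.2782445e+13 knot ≈ 5.278e+13 knot (4 s.f.).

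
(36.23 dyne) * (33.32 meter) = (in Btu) 1.144e-05. Check: 1 dyne = 1e-05 N, so 36.23 dyne = 36.23 * 1e-05 = 0.0003623 N. 33.32 meter = 33.32 m. Combine: 0.0003623 N * 33.32 m = 0.012071836 J. 1 Btu = 1055.0559 J, so 0.012071836 J = 0.012071836 / 1055.0559 = 1.1441893e-05 Btu ≈ 1.144e-05 Btu (4 s.f.).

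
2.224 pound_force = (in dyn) 9.893e+05. Check: 1 pound_force = 4.4482216 N, so 2.224 pound_force = 2.224 * 4.4482216 = 9.8928449 N. 1 dyn = 1e-05 N, so 9.8928449 N = 9.8928449 / 1e-05 = 989284.49 dyn ≈ 9.893e+05 dyn (4 s.f.).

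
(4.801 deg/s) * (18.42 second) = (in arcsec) 3.184e+05. Check: 1 deg/s = 0.017453293 rad/s, so 4.801 deg/s = 4.801 * 0.017453293 = 0.083793257 rad/s. 18.42 second = 18.42 s. Combine: 0.083793257 rad/s * 18.42 s = 1.5434718 rad. 1 arcsec = 4.8481368e-06 rad, so 1.5434718 rad = 1.5434718 / 4.8481368e-06 = 318363.91 arcsec ≈ 3.184e+05 arcsec (4 s.f.).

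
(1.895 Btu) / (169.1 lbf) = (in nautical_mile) 0.001435. Check: 1 Btu = 1055.0559 J, so 1.895 Btu = 1.895 * 1055.0559 = 1999.3308 J. 1 lbf = 4.4482216 N, so 169.1 lbf = 169.1 * 4.4482216 = 752.19428 N. Combine: 1999.3308 J / 752.19428 N = 2.6579979 m. 1 nautical_mile = 1852 m, so 2.6579979 m = 2.6579979 / 1852 = 0.0014352041 nautical_mile ≈ 0.001435 nautical_mile (4 s.f.).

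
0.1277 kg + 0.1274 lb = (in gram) 185.5. Check: 0.1277 kg is already in kg. 1 lb = 0.45359237 kg, so 0.1274 lb = 0.1274 * 0.45359237 = 0.057787668 kg. Sum: 0.1277 + 0.057787668 = 0.18548767 kg. 1 gram = 0.001 kg, so 0.18548767 kg = 0.18548767 / 0.001 = 185.48767 gram ≈ 185.5 gram (4 s.f.).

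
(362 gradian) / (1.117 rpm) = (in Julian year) 1.54e-06. Check: 1 gradian = 0.015707963 rad, so 362 gradian = 362 * 0.015707963 = 5.6862827 rad. 1 rpm = 0.10471976 rad/s, so 1.117 rpm = 1.117 * 0.10471976 = 0.11697197 rad/s. Combine: 5.6862827 rad / 0.11697197 rad/s = 48.612355 s. 1 Julian year = 31557600 s, so 48.612355 s = 48.612355 / 31557600 = 1.5404326e-06 Julian year ≈ 1.54e-06 Julian year (4 s.f.).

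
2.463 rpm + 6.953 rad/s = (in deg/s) 1 rpm = 0.10471976 rad/s, so 2.463 rpm = 2.463 * 0.10471976 = 0.25792476 rad/s. 6.953 rad/s is already in rad/s. Sum: 0.25792476 + 6.953 = 7.2109248 rad/s. 1 deg/s = 0.017453293 rad/s, so 7.2109248 rad/s = 7.2109248 / 0.017453293 = 413.15555 deg/s ≈ 413.2 deg/s (4 s.f.). Final answer: 413.2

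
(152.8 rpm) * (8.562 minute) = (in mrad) 8.22e+06. Check: 1 rpm = 0.10471976 rad/s, so 152.8 rpm = 152.8 * 0.10471976 = 16.001179 rad/s. 1 minute = 60 s, so 8.562 minute = 8.562 * 60 = 513.72 s. Combine: 16.001179 rad/s * 513.72 s = 8220.1255 rad. 1 mrad = 0.001 rad, so 8220.1255 rad = 8220.1255 / 0.001 = 8220125.5 mrad ≈ 8.22e+06 mrad (4 s.f.).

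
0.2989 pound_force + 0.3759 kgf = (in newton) 1 pound_force = 4.4482216 N, so 0.2989 pound_force = 0.2989 * 4.4482216 = 1.3295734 N. 1 kgf = 9.80665 N, so 0.3759 kgf = 0.3759 * 9.80665 = 3.6863197 N. Sum: 1.3295734 + 3.6863197 = 5.0158932 N. 5.0158932 N = 5.0158932 newton ≈ 5.016 newton (4 s.f.). Final answer: 5.016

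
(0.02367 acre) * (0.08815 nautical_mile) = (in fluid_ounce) 5.288e+08. Check: 1 acre = 4046.8564 m^2, so 0.02367 acre = 0.02367 * 4046.8564 = 95.789092 m^2. 1 nautical_mile = 1852 m, so 0.08815 nautical_mile = 0.08815 * 1852 = 163.2538 m. Combine: 95.789092 m^2 * 163.2538 m = 15637.933 m^3. 1 fluid_ounce = 2.957353e-05 m^3, so 15637.933 m^3 = 15637.933 / 2.957353e-05 = 5.2878143e+08 fluid_ounce ≈ 5.288e+08 fluid_ounce (4 s.f.).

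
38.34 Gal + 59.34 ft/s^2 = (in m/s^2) 18.47. Check: 1 Gal = 0.01 m/s^2, so 38.34 Gal = 38.34 * 0.01 = 0.3834 m/s^2. 1 ft/s^2 = 0.3048 m/s^2, so 59.34 ft/s^2 = 59.34 * 0.3048 = 18.086832 m/s^2. Sum: 0.3834 + 18.086832 = 18.470232 m/s^2. Result: 18.470232 m/s^2 ≈ 18.47 m/s^2 (4 s.f.).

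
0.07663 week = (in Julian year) 0.001469. Check: 1 week = 604800 s, so 0.07663 week = 0.07663 * 604800 = 46345.824 s. 1 Julian year = 31557600 s, so 46345.824 s = 46345.824 / 31557600 = 0.0014686105 Julian year ≈ 0.001469 Julian year (4 s.f.).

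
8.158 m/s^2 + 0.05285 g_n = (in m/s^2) 8.158 m/s^2 is already in m/s^2. 1 g_n = 9.80665 m/s^2, so 0.05285 g_n = 0.05285 * 9.80665 = 0.51828145 m/s^2. Sum: 8.158 + 0.51828145 = 8.6762815 m/s^2. Result: 8.6762815 m/s^2 ≈ 8.676 m/s^2 (4 s.f.). Final answer: 8.676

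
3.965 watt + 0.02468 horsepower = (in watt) 3.965 watt = 3.965 W. 1 horsepower = 745.69987 W, so 0.02468 horsepower = 0.02468 * 745.69987 = 18.403873 W. Sum: 3.965 + 18.403873 = 22.368873 W. 22.368873 W = 22.368873 watt ≈ 22.37 watt (4 s.f.). Final answer: 22.37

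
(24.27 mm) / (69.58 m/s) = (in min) 5.813e-06. Check: 1 mm = 0.001 m, so 24.27 mm = 24.27 * 0.001 = 0.02427 m. 69.58 m/s is already in m/s. Combine: 0.02427 m / 69.58 m/s = 0.00034880713 s. 1 min = 60 s, so 0.00034880713 s = 0.00034880713 / 60 = 5.8134521e-06 min ≈ 5.813e-06 min (4 s.f.).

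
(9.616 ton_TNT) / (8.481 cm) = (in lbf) 1 ton_TNT = 4.184e+09 J, so 9.616 ton_TNT = 9.616 * 4.184e+09 = 4.0233344e+10 J. 1 cm = 0.01 m, so 8.481 cm = 8.481 * 0.01 = 0.08481 m. Combine: 4.0233344e+10 J / 0.08481 m = 4.7439387e+11 N. 1 lbf = 4.4482216 N, so 4.7439387e+11 N = 4.7439387e+11 / 4.4482216 = 1.0664798e+11 lbf ≈ 1.066e+11 lbf (4 s.f.). Final answer: 1.066e+11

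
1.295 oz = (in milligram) 3.671e+04. Check: 1 oz = 0.028349523 kg, so 1.295 oz = 1.295 * 0.028349523 = 0.036712632 kg. 1 milligram = 1e-06 kg, so 0.036712632 kg = 0.036712632 / 1e-06 = 36712.632 milligram ≈ 3.671e+04 milligram (4 s.f.).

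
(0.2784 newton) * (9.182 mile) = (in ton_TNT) 9.832e-07. Check: 0.2784 newton = 0.2784 N. 1 mile = 1609.344 m, so 9.182 mile = 9.182 * 1609.344 = 14776.997 m. Combine: 0.2784 N * 14776.997 m = 4113.9159 J. 1 ton_TNT = 4.184e+09 J, so 4113.9159 J = 4113.9159 / 4.184e+09 = 9.8324949e-07 ton_TNT ≈ 9.832e-07 ton_TNT (4 s.f.).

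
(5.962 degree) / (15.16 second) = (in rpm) 0.06555. Check: 1 degree = 0.017453293 rad, so 5.962 degree = 5.962 * 0.017453293 = 0.10405653 rad. 15.16 second = 15.16 s. Combine: 0.10405653 rad / 15.16 s = 0.0068638872 rad/s. 1 rpm = 0.10471976 rad/s, so 0.0068638872 rad/s = 0.0068638872 / 0.10471976 = 0.065545295 rpm ≈ 0.06555 rpm (4 s.f.).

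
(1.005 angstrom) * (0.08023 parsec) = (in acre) 61.48. Check: 1 angstrom = 1e-10 m, so 1.005 angstrom = 1.005 * 1e-10 = 1.005e-10 m. 1 parsec = 3.0856776e+16 m, so 0.08023 parsec = 0.08023 * 3.0856776e+16 = 2.4756391e+15 m. Combine: 1.005e-10 m * 2.4756391e+15 m = 248801.73 m^2. 1 acre = 4046.8564 m^2, so 248801.73 m^2 = 248801.73 / 4046.8564 = 61.480247 acre ≈ 61.48 acre (4 s.f.).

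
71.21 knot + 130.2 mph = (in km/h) 1 knot = 0.51444444 m/s, so 71.21 knot = 71.21 * 0.51444444 = 36.633589 m/s. 1 mph = 0.44704 m/s, so 130.2 mph = 130.2 * 0.44704 = 58.204608 m/s. Sum: 36.633589 + 58.204608 = 94.838197 m/s. 1 km/h = 0.27777778 m/s, so 94.838197 m/s = 94.838197 / 0.27777778 = 341.41751 km/h ≈ 341.4 km/h (4 s.f.). Final answer: 341.4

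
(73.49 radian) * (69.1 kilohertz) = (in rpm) 73.49 radian = 73.49 rad. 1 kilohertz = 1000 Hz, so 69.1 kilohertz = 69.1 * 1000 = 69100 Hz. Combine: 73.49 rad * 69100 Hz = 5078159 rad/s. 1 rpm = 0.10471976 rad/s, so 5078159 rad/s = 5078159 / 0.10471976 = 48492846 rpm ≈ 4.849e+07 rpm (4 s.f.). Final answer: 4.849e+07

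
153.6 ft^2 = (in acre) 1 ft^2 = 0.09290304 m^2, so 153.6 ft^2 = 153.6 * 0.09290304 = 14.269907 m^2. 1 acre = 4046.8564 m^2, so 14.269907 m^2 = 14.269907 / 4046.8564 = 0.0035261708 acre ≈ 0.003526 acre (4 s.f.). Final answer: 0.003526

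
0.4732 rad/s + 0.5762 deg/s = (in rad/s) 0.4833. Check: 0.4732 rad/s is already in rad/s. 1 deg/s = 0.017453293 rad/s, so 0.5762 deg/s = 0.5762 * 0.017453293 = 0.010056587 rad/s. Sum: 0.4732 + 0.010056587 = 0.48325659 rad/s. Result: 0.48325659 rad/s ≈ 0.4833 rad/s (4 s.f.).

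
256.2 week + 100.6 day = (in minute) 1 week = 604800 s, so 256.2 week = 256.2 * 604800 = 1.5494976e+08 s. 1 day = 86400 s, so 100.6 day = 100.6 * 86400 = 8691840 s. Sum: 1.5494976e+08 + 8691840 = 1.636416e+08 s. 1 minute = 60 s, so 1.636416e+08 s = 1.636416e+08 / 60 = 2727360 minute ≈ 2.727e+06 minute (4 s.f.). Final answer: 2.727e+06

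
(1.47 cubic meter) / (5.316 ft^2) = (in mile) 1.47 cubic meter = 1.47 m^3. 1 ft^2 = 0.09290304 m^2, so 5.316 ft^2 = 5.316 * 0.09290304 = 0.49387256 m^2. Combine: 1.47 m^3 / 0.49387256 m^2 = 2.9764764 m. 1 mile = 1609.344 m, so 2.9764764 m = 2.9764764 / 1609.344 = 0.0018494967 mile ≈ 0.001849 mile (4 s.f.). Final answer: 0.001849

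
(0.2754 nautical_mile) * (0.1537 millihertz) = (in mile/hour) 0.1754. Check: 1 nautical_mile = 1852 m, so 0.2754 nautical_mile = 0.2754 * 1852 = 510.0408 m. 1 millihertz = 0.001 Hz, so 0.1537 millihertz = 0.1537 * 0.001 = 0.0001537 Hz. Combine: 510.0408 m * 0.0001537 Hz = 0.078393271 m/s. 1 mile/hour = 0.44704 m/s, so 0.078393271 m/s = 0.078393271 / 0.44704 = 0.17536075 mile/hour ≈ 0.1754 mile/hour (4 s.f.).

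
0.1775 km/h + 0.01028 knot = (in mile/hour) 1 km/h = 0.27777778 m/s, so 0.1775 km/h = 0.1775 * 0.27777778 = 0.049305556 m/s. 1 knot = 0.51444444 m/s, so 0.01028 knot = 0.01028 * 0.51444444 = 0.0052884889 m/s. Sum: 0.049305556 + 0.0052884889 = 0.054594044 m/s. 1 mile/hour = 0.44704 m/s, so 0.054594044 m/s = 0.054594044 / 0.44704 = 0.1221234 mile/hour ≈ 0.1221 mile/hour (4 s.f.). Final answer: 0.1221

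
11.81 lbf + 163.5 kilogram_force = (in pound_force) 1 lbf = 4.4482216 N, so 11.81 lbf = 11.81 * 4.4482216 = 52.533497 N. 1 kilogram_force = 9.80665 N, so 163.5 kilogram_force = 163.5 * 9.80665 = 1603.3873 N. Sum: 52.533497 + 1603.3873 = 1655.9208 N. 1 pound_force = 4.4482216 N, so 1655.9208 N = 1655.9208 / 4.4482216 = 372.2658 pound_force ≈ 372.3 pound_force (4 s.f.). Final answer: 372.3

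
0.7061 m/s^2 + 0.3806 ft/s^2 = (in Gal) 0.7061 m/s^2 is already in m/s^2. 1 ft/s^2 = 0.3048 m/s^2, so 0.3806 ft/s^2 = 0.3806 * 0.3048 = 0.11600688 m/s^2. Sum: 0.7061 + 0.11600688 = 0.82210688 m/s^2. 1 Gal = 0.01 m/s^2, so 0.82210688 m/s^2 = 0.82210688 / 0.01 = 82.210688 Gal ≈ 82.21 Gal (4 s.f.). Final answer: 82.21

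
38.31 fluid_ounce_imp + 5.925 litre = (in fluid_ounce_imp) 1 fluid_ounce_imp = 2.8413063e-05 m^3, so 38.31 fluid_ounce_imp = 38.31 * 2.8413063e-05 = 0.0010885044 m^3. 1 litre = 0.001 m^3, so 5.925 litre = 5.925 * 0.001 = 0.005925 m^3. Sum: 0.0010885044 + 0.005925 = 0.0070135044 m^3. 1 fluid_ounce_imp = 2.8413063e-05 m^3, so 0.0070135044 m^3 = 0.0070135044 / 2.8413063e-05 = 246.84085 fluid_ounce_imp ≈ 246.8 fluid_ounce_imp (4 s.f.). Final answer: 246.8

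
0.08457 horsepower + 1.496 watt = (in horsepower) 1 horsepower = 745.69987 W, so 0.08457 horsepower = 0.08457 * 745.69987 = 63.063838 W. 1.496 watt = 1.496 W. Sum: 63.063838 + 1.496 = 64.559838 W. 1 horsepower = 745.69987 W, so 64.559838 W = 64.559838 / 745.69987 = 0.086576169 horsepower ≈ 0.08658 horsepower (4 s.f.). Final answer: 0.08658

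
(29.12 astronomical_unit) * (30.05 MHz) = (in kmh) 4.713e+20. Check: 1 astronomical_unit = 1.4959787e+11 m, so 29.12 astronomical_unit = 29.12 * 1.4959787e+11 = 4.35629e+12 m. 1 MHz = 1000000 Hz, so 30.05 MHz = 30.05 * 1000000 = 30050000 Hz. Combine: 4.35629e+12 m * 30050000 Hz = 1.3090651e+20 m/s. 1 kmh = 0.27777778 m/s, so 1.3090651e+20 m/s = 1.3090651e+20 / 0.27777778 = 4.7126345e+20 kmh ≈ 4.713e+20 kmh (4 s.f.).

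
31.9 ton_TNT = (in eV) 8.331e+29. Check: 1 ton_TNT = 4.184e+09 J, so 31.9 ton_TNT = 31.9 * 4.184e+09 = 1.334696e+11 J. 1 eV = 1.6021766e-19 J, so 1.334696e+11 J = 1.334696e+11 / 1.6021766e-19 = 8.3305172e+29 eV ≈ 8.331e+29 eV (4 s.f.).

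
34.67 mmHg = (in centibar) 4.622. Check: 1 mmHg = 133.32237 Pa, so 34.67 mmHg = 34.67 * 133.32237 = 4622.2865 Pa. 1 centibar = 1000 Pa, so 4622.2865 Pa = 4622.2865 / 1000 = 4.6222865 centibar ≈ 4.622 centibar (4 s.f.).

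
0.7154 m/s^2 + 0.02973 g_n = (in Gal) 0.7154 m/s^2 is already in m/s^2. 1 g_n = 9.80665 m/s^2, so 0.02973 g_n = 0.02973 * 9.80665 = 0.2915517 m/s^2. Sum: 0.7154 + 0.2915517 = 1.0069517 m/s^2. 1 Gal = 0.01 m/s^2, so 1.0069517 m/s^2 = 1.0069517 / 0.01 = 100.69517 Gal ≈ 100.7 Gal (4 s.f.). Final answer: 100.7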